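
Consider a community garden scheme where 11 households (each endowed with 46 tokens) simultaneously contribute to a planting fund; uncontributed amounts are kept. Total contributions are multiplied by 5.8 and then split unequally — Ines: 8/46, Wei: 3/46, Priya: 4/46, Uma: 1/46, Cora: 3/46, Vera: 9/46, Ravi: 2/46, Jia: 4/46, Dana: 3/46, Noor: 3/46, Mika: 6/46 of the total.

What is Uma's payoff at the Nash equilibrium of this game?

For player j, contributing a unit is worthwhile iff 5.8 × (j's share) ≥ 1, i.e. iff j's share is at least 0.1724.
Ines and Vera clear that bar, contributing 46 each; the remaining 9 contribute 0. Total contributed: 92.
Uma keeps 46 and receives 5.8 × 92 × 1/46 = 11.60 from the planting fund, for a payoff of 57.60.

57.60 tokens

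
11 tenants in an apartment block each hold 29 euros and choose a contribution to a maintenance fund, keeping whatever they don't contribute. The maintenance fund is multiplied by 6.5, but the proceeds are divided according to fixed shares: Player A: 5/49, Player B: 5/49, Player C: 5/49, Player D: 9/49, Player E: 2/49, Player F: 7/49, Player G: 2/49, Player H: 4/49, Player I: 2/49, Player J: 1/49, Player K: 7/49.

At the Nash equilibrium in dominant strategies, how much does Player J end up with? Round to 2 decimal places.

32.85 euros

Player j's private return per contributed unit is 6.5 × (j's share). Contributing is weakly dominant for j when that share is at least 1/6.5 = 0.1538, and contributing 0 is dominant otherwise.
Player D alone (share 9/49) is above the threshold, contributing 29; the remaining 10 contribute 0. Total contributed: 29.
Player J keeps 29 and receives 6.5 × 29 × 1/49 = 3.85 from the maintenance fund, for a payoff of 32.85.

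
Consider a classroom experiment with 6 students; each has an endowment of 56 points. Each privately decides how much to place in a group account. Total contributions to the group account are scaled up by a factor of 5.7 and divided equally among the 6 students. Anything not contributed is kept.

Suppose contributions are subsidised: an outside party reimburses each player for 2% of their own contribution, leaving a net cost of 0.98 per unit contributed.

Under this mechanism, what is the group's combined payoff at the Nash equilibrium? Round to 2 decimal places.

336.00 points

With the mechanism, a contributed unit returns (5.7/6) / 0.98 = 0.9694 per unit of net cost — still below 1 — so contributing 0 remains dominant for every player.
Everyone keeps their endowment and the group total is 6 × 56 = 336.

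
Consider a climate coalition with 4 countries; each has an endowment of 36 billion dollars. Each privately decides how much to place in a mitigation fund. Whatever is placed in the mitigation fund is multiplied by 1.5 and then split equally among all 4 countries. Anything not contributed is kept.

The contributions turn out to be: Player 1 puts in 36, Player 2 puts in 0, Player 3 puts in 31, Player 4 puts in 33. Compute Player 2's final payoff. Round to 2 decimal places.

Total contributed: 36 + 0 + 31 + 33 = 100.
Each receives 1.5 × 100 / 4 = 37.50 from the mitigation fund.
Player 2 keeps 36 − 0 = 36, so Player 2's payoff is 36 + 37.50 = 73.50.

73.50 billion dollars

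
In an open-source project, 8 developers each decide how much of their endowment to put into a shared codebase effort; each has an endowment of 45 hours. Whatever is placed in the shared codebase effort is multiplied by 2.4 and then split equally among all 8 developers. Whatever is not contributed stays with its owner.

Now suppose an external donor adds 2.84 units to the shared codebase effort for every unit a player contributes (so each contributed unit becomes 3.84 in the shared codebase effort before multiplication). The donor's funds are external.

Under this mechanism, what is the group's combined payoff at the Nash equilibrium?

3317.76 hours

With the mechanism, a contributed unit returns 2.4 × 3.84 / 8 = 1.1520 per unit of net cost to the contributor — now above 1 — so contributing fully is weakly dominant for every player.
So the Nash equilibrium is full contribution by all 8; the group earns 2.4 × 3.84 × 360 = 3317.76.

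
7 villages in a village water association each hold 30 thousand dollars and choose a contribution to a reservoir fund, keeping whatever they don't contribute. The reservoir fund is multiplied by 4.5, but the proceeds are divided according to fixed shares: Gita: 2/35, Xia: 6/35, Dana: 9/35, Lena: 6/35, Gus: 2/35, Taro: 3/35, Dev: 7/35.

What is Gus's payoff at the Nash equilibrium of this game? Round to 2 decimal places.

Each unit j contributes comes back to j as 4.5 × (j's share), so j prefers to contribute only if that share exceeds 1/4.5 = 0.2222; otherwise keeping the unit dominates.
Dana alone (share 9/35) is above the threshold, contributing 30; the remaining 6 contribute 0. Total contributed: 30.
Gus keeps 30 and receives 4.5 × 30 × 2/35 = 7.71 from the reservoir fund, for a payoff of 37.71.

37.71 thousand dollars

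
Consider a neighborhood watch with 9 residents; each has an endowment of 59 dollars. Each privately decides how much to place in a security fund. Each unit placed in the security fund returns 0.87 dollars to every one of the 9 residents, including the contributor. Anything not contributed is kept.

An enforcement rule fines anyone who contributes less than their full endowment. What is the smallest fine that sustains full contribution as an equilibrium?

7.67 dollars

Given the others contribute fully, the best deviation is to contribute 0 (any partial contribution still incurs the fine and gives up units whose private return 0.87 is below 1).
Deviating from 59 to 0 saves 59 dollars but forfeits the deviator's share of the drop in the security fund: 0.87 × 59 = 51.33.
So the deviation gain is 59 − 51.33 = 7.67, and the fine must be at least 7.67 dollars to wipe it out.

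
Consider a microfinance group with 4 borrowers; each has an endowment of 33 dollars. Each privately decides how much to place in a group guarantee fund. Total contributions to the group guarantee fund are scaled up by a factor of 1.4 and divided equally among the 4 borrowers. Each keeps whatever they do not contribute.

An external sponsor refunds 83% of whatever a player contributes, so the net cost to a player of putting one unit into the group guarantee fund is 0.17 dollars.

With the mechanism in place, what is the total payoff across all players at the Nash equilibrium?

The effective private return per unit is now (1.4/4) / 0.17 = 2.0588 > 1, so every player's dominant strategy flips to full contribution.
At the Nash equilibrium everyone contributes 33. Group total payoff = 4 × (33 × 0.83 + 1.4 × 33) = 294.36.

294.36 dollars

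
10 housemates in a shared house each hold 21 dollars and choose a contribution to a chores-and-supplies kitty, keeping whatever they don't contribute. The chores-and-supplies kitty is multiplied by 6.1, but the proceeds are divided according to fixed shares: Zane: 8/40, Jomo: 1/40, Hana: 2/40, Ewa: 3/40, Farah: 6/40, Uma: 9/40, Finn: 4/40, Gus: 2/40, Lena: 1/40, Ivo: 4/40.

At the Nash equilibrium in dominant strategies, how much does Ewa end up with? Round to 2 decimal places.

40.22 dollars

Player j's private return per contributed unit is 6.1 × (j's share). Contributing is weakly dominant for j when that share is at least 1/6.1 = 0.1639, and contributing 0 is dominant otherwise.
Zane and Uma are above the threshold, contributing 21 each; the remaining 8 contribute 0. Total contributed: 42.
Ewa keeps 21 and receives 6.1 × 42 × 3/40 = 19.22 from the chores-and-supplies kitty, for a payoff of 40.22.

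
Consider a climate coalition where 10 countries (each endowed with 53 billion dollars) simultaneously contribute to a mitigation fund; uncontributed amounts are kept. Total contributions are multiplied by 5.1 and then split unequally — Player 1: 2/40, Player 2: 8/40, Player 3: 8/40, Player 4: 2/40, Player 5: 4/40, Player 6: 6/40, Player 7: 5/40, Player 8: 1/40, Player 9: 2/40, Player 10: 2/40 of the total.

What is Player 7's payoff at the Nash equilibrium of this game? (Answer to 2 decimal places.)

120.58 billion dollars

A player with share s gets back 5.1·s per unit contributed, so full contribution is dominant for anyone with s > 1/5.1 = 0.1961 and zero contribution is dominant for anyone below.
Player 2 and Player 3 clear that bar, contributing 53 each; the remaining 8 contribute 0. Total contributed: 106.
Player 7 keeps 53 and receives 5.1 × 106 × 5/40 = 67.58 from the mitigation fund, for a payoff of 120.58.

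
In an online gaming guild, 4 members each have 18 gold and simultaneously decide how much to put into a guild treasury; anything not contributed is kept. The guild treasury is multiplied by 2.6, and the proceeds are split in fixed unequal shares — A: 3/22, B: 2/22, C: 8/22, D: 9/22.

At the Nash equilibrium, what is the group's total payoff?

Each unit j contributes comes back to j as 2.6 × (j's share), so j prefers to contribute only if that share exceeds 1/2.6 = 0.3846; otherwise keeping the unit dominates.
Only D (9/22) clears that bar, contributing 18; the remaining 3 contribute 0. Total contributed: 18.
The guild treasury pays out 2.6 × 18 = 46.80 in total (split across the unequal shares, but the aggregate is all that matters for the group sum).
The 3 free-riders keep 18 each, adding 54. Group total = 54 + 46.80 = 100.80.

100.80 gold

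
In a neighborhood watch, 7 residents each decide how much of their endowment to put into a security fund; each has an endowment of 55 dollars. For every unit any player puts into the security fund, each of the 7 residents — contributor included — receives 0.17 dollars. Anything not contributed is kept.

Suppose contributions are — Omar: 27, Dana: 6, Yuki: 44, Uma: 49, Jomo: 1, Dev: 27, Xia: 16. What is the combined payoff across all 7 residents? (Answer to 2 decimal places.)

417.30 dollars

Total contributed: 27 + 6 + 44 + 49 + 1 + 27 + 16 = 170; total kept: 7 × 55 − 170 = 215.
The security fund pays out 0.17 × 7 × 170 = 202.30 in aggregate.
Group total = 215 + 202.30 = 417.30.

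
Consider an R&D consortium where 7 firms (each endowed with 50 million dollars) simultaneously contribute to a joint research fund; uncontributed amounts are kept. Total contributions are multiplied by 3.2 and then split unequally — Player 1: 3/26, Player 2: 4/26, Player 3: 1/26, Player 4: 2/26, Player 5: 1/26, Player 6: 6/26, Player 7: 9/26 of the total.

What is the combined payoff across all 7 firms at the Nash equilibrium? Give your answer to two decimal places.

460.00 million dollars

For player j, contributing a unit is worthwhile iff 3.2 × (j's share) ≥ 1, i.e. iff j's share is at least 0.3125.
The only share above 0.3125 is Player 7's 9/26, contributing 50; the remaining 6 contribute 0. Total contributed: 50.
The joint research fund pays out 3.2 × 50 = 160.00 in total (split across the unequal shares, but the aggregate is all that matters for the group sum).
The 6 free-riders keep 50 each, adding 300. Group total = 300 + 160.00 = 460.00.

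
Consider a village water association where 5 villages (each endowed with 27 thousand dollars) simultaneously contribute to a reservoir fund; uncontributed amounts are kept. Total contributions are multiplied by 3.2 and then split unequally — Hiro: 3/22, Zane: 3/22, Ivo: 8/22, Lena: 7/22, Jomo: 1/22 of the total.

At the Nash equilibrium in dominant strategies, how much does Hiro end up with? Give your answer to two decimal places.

50.56 thousand dollars

Player j's private return per contributed unit is 3.2 × (j's share). Contributing is weakly dominant for j when that share is at least 1/3.2 = 0.3125, and contributing 0 is dominant otherwise.
Ivo and Lena clear that bar, contributing 27 each; the remaining 3 contribute 0. Total contributed: 54.
Hiro keeps 27 and receives 3.2 × 54 × 3/22 = 23.56 from the reservoir fund, for a payoff of 50.56.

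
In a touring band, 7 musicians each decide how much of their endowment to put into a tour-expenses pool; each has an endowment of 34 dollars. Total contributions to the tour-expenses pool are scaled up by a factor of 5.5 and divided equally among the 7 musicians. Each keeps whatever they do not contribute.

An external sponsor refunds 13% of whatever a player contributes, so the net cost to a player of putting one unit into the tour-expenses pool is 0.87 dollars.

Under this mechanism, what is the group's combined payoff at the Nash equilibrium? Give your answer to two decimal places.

238.00 dollars

With the mechanism, a contributed unit returns (5.5/7) / 0.87 = 0.9031 per unit of net cost — still below 1 — so contributing 0 remains dominant for every player.
Everyone keeps their endowment and the group total is 7 × 34 = 238.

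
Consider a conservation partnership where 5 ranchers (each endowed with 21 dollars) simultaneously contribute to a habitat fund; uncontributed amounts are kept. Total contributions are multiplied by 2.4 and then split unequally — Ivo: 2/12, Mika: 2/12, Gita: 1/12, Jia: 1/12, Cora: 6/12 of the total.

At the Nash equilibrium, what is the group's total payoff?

For player j, contributing a unit is worthwhile iff 2.4 × (j's share) ≥ 1, i.e. iff j's share is at least 0.4167.
Only Cora (6/12) clears that bar, contributing 21; the remaining 4 contribute 0. Total contributed: 21.
The habitat fund pays out 2.4 × 21 = 50.40 in total (split across the unequal shares, but the aggregate is all that matters for the group sum).
The 4 free-riders keep 21 each, adding 84. Group total = 84 + 50.40 = 134.40.

134.40 dollars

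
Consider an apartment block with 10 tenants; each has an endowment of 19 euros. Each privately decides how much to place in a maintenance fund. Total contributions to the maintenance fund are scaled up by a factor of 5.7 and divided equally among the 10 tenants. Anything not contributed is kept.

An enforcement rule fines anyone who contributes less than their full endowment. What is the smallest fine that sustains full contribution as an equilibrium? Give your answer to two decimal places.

Given the others contribute fully, the best deviation is to contribute 0 (any partial contribution still incurs the fine and gives up units whose private return 0.5700 is below 1).
Deviating from 19 to 0 saves 19 euros but forfeits the deviator's share of the drop in the maintenance fund: 5.7/10 × 19 = 10.83.
So the deviation gain is 19 − 10.83 = 8.17, and the fine must be at least 8.17 euros to wipe it out.

8.17 euros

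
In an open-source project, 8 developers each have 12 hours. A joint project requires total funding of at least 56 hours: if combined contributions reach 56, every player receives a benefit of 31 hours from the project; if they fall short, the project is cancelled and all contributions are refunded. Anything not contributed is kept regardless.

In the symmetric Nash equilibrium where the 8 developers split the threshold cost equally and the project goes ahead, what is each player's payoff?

36 hours

Equal share of the threshold: 56/8 = 7.
At this profile no one gains by cutting their contribution: any cut drops the total below 56, the project is cancelled, contributions are refunded, and the deviator ends with 12, which is less than 12 − 7 + 31 = 36. Contributing more than 7 just wastes the excess. So contributing exactly 7 is a best response.
Each player's payoff: 12 − 7 + 31 = 36.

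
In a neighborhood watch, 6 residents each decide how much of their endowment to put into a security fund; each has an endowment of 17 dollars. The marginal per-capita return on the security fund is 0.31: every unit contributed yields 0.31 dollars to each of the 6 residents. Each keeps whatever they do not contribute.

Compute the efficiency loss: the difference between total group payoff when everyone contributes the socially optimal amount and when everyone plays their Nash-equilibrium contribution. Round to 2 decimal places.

87.72 dollars

The private return per contributed unit is 0.31 < 1, so contributing 0 is dominant for every player. At the Nash equilibrium everyone keeps their 17, and the group total is 6 × 17 = 102.
Each contributed unit returns 1.860 to the group as a whole (0.31 to each of 6 players), which exceeds 1, so the social optimum is full contribution: group total = 1.860 × 102 = 189.72.
Efficiency loss = 189.72 − 102 = 87.72.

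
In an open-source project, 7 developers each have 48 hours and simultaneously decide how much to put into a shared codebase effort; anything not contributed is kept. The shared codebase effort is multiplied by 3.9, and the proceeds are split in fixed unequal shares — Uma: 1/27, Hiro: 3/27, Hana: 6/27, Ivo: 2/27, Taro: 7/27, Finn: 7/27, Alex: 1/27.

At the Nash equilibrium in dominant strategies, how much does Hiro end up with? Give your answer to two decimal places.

A player with share s gets back 3.9·s per unit contributed, so full contribution is dominant for anyone with s > 1/3.9 = 0.2564 and zero contribution is dominant for anyone below.
The shares above 0.2564 belong to Taro and Finn, contributing 48 each; the remaining 5 contribute 0. Total contributed: 96.
Hiro keeps 48 and receives 3.9 × 96 × 3/27 = 41.60 from the shared codebase effort, for a payoff of 89.60.

89.60 hours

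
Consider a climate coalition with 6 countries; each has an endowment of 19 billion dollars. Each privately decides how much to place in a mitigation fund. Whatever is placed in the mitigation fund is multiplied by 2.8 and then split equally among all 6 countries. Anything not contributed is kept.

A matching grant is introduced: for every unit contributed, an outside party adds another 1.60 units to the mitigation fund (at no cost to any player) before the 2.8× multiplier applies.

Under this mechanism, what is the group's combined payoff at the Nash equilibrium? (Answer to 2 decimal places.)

829.92 billion dollars

Under the mechanism each unit contributed yields 2.8 × 2.60 / 6 = 1.2133 back to its contributor per unit of net cost, which exceeds 1, making full contribution the dominant choice for everyone.
So the Nash equilibrium is full contribution by all 6; the group earns 2.8 × 2.60 × 114 = 829.92.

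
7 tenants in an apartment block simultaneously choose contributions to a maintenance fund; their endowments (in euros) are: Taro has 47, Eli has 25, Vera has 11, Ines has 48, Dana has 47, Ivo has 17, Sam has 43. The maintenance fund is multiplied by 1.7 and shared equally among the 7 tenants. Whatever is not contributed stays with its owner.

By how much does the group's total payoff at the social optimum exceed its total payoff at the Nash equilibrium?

166.60 euros

The private return per contributed unit is 1.7/7 = 0.2429 < 1 for every player regardless of endowment, so the Nash equilibrium is zero contribution and the group total is Σ E_j = 47 + 25 + 11 + 48 + 47 + 17 + 43 = 238.
Each contributed unit returns 1.700 to the group, so the social optimum is full contribution by everyone: group total = 1.700 × 238 = 404.60.
Efficiency loss = (1.700 − 1) × 238 = 166.60.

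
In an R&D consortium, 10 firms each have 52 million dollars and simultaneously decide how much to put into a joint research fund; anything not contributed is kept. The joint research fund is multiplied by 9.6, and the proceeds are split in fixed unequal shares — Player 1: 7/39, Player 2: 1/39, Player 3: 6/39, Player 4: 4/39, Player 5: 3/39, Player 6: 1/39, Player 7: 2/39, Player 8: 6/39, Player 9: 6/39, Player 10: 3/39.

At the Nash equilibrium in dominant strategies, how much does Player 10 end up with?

205.60 million dollars

Player j's private return per contributed unit is 9.6 × (j's share). Contributing is weakly dominant for j when that share is at least 1/9.6 = 0.1042, and contributing 0 is dominant otherwise.
Player 1, Player 3, Player 8 and Player 9 clear that bar, contributing 52 each; the remaining 6 contribute 0. Total contributed: 208.
Player 10 keeps 52 and receives 9.6 × 208 × 3/39 = 153.60 from the joint research fund, for a payoff of 205.60.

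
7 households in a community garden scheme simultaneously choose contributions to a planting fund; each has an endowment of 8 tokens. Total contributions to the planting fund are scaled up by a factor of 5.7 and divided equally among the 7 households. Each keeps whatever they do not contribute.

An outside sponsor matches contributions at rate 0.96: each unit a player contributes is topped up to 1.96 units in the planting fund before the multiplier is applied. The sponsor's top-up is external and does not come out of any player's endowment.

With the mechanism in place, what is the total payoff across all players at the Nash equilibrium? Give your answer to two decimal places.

Under the mechanism each unit contributed yields 5.7 × 1.96 / 7 = 1.5960 back to its contributor per unit of net cost, which exceeds 1, making full contribution the dominant choice for everyone.
At the Nash equilibrium everyone contributes 8. Group total payoff = 5.7 × 1.96 × 56 = 625.63.

625.63 tokens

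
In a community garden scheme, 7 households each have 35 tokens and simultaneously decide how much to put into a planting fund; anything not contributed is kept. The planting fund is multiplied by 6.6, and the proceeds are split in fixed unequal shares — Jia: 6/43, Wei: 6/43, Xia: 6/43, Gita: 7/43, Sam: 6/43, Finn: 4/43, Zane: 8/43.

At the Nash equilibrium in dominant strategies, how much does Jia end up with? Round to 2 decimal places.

99.47 tokens

Each unit j contributes comes back to j as 6.6 × (j's share), so j prefers to contribute only if that share exceeds 1/6.6 = 0.1515; otherwise keeping the unit dominates.
Gita and Zane are above the threshold, contributing 35 each; the remaining 5 contribute 0. Total contributed: 70.
Jia keeps 35 and receives 6.6 × 70 × 6/43 = 64.47 from the planting fund, for a payoff of 99.47.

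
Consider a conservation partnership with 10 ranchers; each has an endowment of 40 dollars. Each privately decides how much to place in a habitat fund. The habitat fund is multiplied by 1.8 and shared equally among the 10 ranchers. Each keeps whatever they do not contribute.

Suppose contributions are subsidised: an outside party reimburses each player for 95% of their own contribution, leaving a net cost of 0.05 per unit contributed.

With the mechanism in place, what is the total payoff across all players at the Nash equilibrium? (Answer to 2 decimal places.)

Under the mechanism each unit contributed yields (1.8/10) / 0.05 = 3.6000 back to its contributor per unit of net cost, which exceeds 1, making full contribution the dominant choice for everyone.
So the Nash equilibrium is full contribution by all 10; the group earns 10 × (40 × 0.95 + 1.8 × 40) = 1100.00.

1100.00 dollars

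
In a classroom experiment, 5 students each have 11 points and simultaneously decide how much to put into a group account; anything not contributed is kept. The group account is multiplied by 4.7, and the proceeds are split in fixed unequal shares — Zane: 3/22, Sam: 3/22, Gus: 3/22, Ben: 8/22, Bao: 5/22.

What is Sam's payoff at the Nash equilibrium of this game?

Player j's private return per contributed unit is 4.7 × (j's share). Contributing is weakly dominant for j when that share is at least 1/4.7 = 0.2128, and contributing 0 is dominant otherwise.
Ben and Bao are above the threshold, contributing 11 each; the remaining 3 contribute 0. Total contributed: 22.
Sam keeps 11 and receives 4.7 × 22 × 3/22 = 14.10 from the group account, for a payoff of 25.10.

25.10 points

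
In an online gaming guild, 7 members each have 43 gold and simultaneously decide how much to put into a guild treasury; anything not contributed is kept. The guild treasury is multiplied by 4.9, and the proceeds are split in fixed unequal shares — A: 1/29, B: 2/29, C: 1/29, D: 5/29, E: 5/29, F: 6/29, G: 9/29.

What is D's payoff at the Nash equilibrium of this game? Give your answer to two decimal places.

A player with share s gets back 4.9·s per unit contributed, so full contribution is dominant for anyone with s > 1/4.9 = 0.2041 and zero contribution is dominant for anyone below.
F and G are above the threshold, contributing 43 each; the remaining 5 contribute 0. Total contributed: 86.
D keeps 43 and receives 4.9 × 86 × 5/29 = 72.66 from the guild treasury, for a payoff of 115.66.

115.66 gold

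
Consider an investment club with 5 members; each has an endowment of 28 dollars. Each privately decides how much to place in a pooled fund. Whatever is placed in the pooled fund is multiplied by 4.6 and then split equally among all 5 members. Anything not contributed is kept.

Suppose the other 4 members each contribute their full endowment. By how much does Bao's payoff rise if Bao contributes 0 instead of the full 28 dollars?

Switching from a contribution of 28 to 0 lets Bao keep an extra 28 dollars, but lowers the pooled fund by 28, which costs Bao their own share of that drop: 4.6/5 × 28 = 25.76.
Net gain = 28 − 25.76 = 2.24. The private return per contributed unit (0.9200) is below 1, so free-riding is indeed the best response regardless of what the others do.

2.24 dollars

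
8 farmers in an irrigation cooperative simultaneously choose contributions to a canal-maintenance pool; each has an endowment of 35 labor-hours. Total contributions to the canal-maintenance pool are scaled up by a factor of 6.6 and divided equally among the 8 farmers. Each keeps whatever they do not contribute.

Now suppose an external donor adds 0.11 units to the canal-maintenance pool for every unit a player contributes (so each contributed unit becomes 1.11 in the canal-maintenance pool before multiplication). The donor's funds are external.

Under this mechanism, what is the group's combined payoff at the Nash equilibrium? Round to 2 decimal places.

280.00 labor-hours

The effective private return is 6.6 × 1.11 / 8 = 0.9158, which is still under 1, so the mechanism doesn't change anyone's dominant strategy: zero contribution.
At the Nash equilibrium no one contributes; group total payoff = 8 × 35 = 280.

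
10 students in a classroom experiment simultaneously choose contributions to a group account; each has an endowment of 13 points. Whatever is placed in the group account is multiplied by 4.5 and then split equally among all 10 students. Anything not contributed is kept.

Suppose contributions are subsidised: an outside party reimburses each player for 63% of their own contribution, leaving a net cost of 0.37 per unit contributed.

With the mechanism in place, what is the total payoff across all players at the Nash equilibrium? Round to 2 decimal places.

666.90 points

Under the mechanism each unit contributed yields (4.5/10) / 0.37 = 1.2162 back to its contributor per unit of net cost, which exceeds 1, making full contribution the dominant choice for everyone.
So the Nash equilibrium is full contribution by all 10; the group earns 10 × (13 × 0.63 + 4.5 × 13) = 666.90.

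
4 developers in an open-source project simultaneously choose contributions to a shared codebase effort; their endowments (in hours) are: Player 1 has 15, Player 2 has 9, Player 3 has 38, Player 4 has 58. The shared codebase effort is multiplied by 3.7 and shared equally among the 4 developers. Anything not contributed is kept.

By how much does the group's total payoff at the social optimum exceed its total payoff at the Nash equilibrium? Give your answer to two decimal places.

324.00 hours

The private return per contributed unit is 3.7/4 = 0.9250 < 1 for every player regardless of endowment, so the Nash equilibrium is zero contribution and the group total is Σ E_j = 15 + 9 + 38 + 58 = 120.
Each contributed unit returns 3.700 to the group, so the social optimum is full contribution by everyone: group total = 3.700 × 120 = 444.00.
Efficiency loss = (3.700 − 1) × 120 = 324.00.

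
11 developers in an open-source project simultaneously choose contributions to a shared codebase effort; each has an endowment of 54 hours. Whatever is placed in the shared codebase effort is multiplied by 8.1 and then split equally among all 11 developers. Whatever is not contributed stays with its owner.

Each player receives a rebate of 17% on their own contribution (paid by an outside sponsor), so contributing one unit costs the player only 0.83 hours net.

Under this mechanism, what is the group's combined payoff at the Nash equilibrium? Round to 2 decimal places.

594.00 hours

The effective private return is (8.1/11) / 0.83 = 0.8872, which is still under 1, so the mechanism doesn't change anyone's dominant strategy: zero contribution.
At the Nash equilibrium no one contributes; group total payoff = 11 × 54 = 594.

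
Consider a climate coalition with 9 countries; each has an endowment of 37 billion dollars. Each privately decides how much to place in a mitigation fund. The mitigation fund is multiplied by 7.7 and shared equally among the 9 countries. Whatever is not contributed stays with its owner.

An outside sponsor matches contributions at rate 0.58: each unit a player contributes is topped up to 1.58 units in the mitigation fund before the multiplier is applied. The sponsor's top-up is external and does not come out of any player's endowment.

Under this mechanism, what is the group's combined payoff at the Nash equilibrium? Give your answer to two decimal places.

The effective private return per unit is now 7.7 × 1.58 / 9 = 1.3518 > 1, so every player's dominant strategy flips to full contribution.
At the Nash equilibrium everyone contributes 37. Group total payoff = 7.7 × 1.58 × 333 = 4051.28.

4051.28 billion dollars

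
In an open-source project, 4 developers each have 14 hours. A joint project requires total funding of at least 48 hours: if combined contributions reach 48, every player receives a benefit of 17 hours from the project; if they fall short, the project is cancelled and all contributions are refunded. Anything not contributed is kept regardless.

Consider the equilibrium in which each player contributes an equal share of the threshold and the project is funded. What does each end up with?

19 hours

Equal share of the threshold: 48/4 = 12.
At this profile no one gains by cutting their contribution: any cut drops the total below 48, the project is cancelled, contributions are refunded, and the deviator ends with 14, which is less than 14 − 12 + 17 = 19. Contributing more than 12 just wastes the excess. So contributing exactly 12 is a best response.
Each player's payoff: 14 − 12 + 17 = 19.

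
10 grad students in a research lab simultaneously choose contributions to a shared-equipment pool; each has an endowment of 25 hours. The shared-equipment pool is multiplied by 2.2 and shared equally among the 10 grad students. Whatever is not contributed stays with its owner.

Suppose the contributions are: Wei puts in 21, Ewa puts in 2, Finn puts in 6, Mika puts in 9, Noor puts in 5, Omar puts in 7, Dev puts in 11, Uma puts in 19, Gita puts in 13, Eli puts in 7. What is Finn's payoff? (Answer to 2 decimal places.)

Total contributed: 21 + 2 + 6 + 9 + 5 + 7 + 11 + 19 + 13 + 7 = 100.
Each receives 2.2 × 100 / 10 = 22.00 from the shared-equipment pool.
Finn keeps 25 − 6 = 19, so Finn's payoff is 19 + 22.00 = 41.00.

41.00 hours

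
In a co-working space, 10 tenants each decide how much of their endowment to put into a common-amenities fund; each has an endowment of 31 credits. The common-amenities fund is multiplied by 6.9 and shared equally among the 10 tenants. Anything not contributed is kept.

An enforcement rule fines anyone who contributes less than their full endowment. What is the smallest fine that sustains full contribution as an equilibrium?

9.61 credits

Given the others contribute fully, the best deviation is to contribute 0 (any partial contribution still incurs the fine and gives up units whose private return 0.6900 is below 1).
Deviating from 31 to 0 saves 31 credits but forfeits the deviator's share of the drop in the common-amenities fund: 6.9/10 × 31 = 21.39.
So the deviation gain is 31 − 21.39 = 9.61, and the fine must be at least 9.61 credits to wipe it out.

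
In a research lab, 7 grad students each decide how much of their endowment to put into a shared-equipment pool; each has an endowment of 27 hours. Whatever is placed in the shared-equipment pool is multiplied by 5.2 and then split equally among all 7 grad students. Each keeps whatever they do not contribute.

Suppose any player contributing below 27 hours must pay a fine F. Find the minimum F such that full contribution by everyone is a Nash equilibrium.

6.94 hours

Given the others contribute fully, the best deviation is to contribute 0 (any partial contribution still incurs the fine and gives up units whose private return 0.7429 is below 1).
Deviating from 27 to 0 saves 27 hours but forfeits the deviator's share of the drop in the shared-equipment pool: 5.2/7 × 27 = 20.06.
So the deviation gain is 27 − 20.06 = 6.94, and the fine must be at least 6.94 hours to wipe it out.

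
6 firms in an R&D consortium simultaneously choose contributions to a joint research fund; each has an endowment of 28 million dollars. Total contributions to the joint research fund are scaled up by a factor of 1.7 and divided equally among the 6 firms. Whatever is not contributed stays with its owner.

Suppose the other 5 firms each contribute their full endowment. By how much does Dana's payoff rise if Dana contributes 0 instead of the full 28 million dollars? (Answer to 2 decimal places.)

Switching from a contribution of 28 to 0 lets Dana keep an extra 28 million dollars, but lowers the joint research fund by 28, which costs Dana their own share of that drop: 1.7/6 × 28 = 7.93.
Net gain = 28 − 7.93 = 20.07. The private return per contributed unit (0.2833) is below 1, so free-riding is indeed the best response regardless of what the others do.

20.07 million dollars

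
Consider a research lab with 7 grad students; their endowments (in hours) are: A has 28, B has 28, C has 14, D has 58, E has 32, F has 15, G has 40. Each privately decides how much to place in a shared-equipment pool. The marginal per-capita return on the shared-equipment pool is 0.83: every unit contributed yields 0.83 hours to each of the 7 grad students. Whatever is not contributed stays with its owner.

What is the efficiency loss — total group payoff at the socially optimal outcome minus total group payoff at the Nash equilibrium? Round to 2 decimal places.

1034.15 hours

The private return per contributed unit is 0.83 < 1 for everyone, so the Nash equilibrium is zero contribution and the group total is Σ E_j = 28 + 28 + 14 + 58 + 32 + 15 + 40 = 215.
Each contributed unit returns 5.810 to the group, so the social optimum is full contribution by everyone: group total = 5.810 × 215 = 1249.15.
Efficiency loss = (5.810 − 1) × 215 = 1034.15.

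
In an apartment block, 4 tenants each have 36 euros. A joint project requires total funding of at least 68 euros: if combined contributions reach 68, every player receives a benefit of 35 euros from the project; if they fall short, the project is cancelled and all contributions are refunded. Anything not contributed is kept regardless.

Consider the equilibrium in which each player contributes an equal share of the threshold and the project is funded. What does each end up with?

54 euros

Equal share of the threshold: 68/4 = 17.
At this profile no one gains by cutting their contribution: any cut drops the total below 68, the project is cancelled, contributions are refunded, and the deviator ends with 36, which is less than 36 − 17 + 35 = 54. Contributing more than 17 just wastes the excess. So contributing exactly 17 is a best response.
Each player's payoff: 36 − 17 + 35 = 54.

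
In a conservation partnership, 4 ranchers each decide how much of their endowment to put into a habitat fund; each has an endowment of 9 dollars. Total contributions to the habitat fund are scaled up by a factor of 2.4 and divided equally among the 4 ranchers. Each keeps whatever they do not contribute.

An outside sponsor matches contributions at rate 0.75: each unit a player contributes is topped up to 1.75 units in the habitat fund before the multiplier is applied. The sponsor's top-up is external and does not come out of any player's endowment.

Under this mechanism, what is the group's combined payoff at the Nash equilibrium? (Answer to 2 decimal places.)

151.20 dollars

The effective private return per unit is now 2.4 × 1.75 / 4 = 1.0500 > 1, so every player's dominant strategy flips to full contribution.
At the Nash equilibrium everyone contributes 9. Group total payoff = 2.4 × 1.75 × 36 = 151.20.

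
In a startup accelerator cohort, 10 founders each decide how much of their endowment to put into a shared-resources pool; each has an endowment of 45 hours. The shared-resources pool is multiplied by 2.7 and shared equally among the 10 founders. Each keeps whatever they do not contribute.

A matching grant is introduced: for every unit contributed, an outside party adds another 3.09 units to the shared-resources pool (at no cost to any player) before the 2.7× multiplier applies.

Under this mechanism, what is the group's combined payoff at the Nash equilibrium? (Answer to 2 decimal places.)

The effective private return per unit is now 2.7 × 4.09 / 10 = 1.1043 > 1, so every player's dominant strategy flips to full contribution.
So the Nash equilibrium is full contribution by all 10; the group earns 2.7 × 4.09 × 450 = 4969.35.

4969.35 hours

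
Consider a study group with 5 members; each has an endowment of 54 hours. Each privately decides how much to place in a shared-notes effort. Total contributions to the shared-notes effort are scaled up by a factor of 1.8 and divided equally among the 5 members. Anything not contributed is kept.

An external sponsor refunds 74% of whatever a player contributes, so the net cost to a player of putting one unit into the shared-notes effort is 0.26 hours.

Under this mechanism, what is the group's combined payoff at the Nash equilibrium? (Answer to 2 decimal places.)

685.80 hours

Under the mechanism each unit contributed yields (1.8/5) / 0.26 = 1.3846 back to its contributor per unit of net cost, which exceeds 1, making full contribution the dominant choice for everyone.
So the Nash equilibrium is full contribution by all 5; the group earns 5 × (54 × 0.74 + 1.8 × 54) = 685.80.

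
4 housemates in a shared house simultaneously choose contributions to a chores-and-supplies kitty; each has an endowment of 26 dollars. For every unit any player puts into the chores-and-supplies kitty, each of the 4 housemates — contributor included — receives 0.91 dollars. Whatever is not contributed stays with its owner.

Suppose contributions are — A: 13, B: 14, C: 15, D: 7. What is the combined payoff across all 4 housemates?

233.36 dollars

Total contributed: 13 + 14 + 15 + 7 = 49; total kept: 4 × 26 − 49 = 55.
The chores-and-supplies kitty pays out 0.91 × 4 × 49 = 178.36 in aggregate.
Group total = 55 + 178.36 = 233.36.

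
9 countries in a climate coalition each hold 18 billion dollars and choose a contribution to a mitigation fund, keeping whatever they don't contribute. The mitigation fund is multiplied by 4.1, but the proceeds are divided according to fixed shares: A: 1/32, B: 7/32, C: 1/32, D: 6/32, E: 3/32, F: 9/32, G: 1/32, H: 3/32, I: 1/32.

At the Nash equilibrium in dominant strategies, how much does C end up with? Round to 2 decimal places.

For player j, contributing a unit is worthwhile iff 4.1 × (j's share) ≥ 1, i.e. iff j's share is at least 0.2439.
Only F (9/32) clears that bar, contributing 18; the remaining 8 contribute 0. Total contributed: 18.
C keeps 18 and receives 4.1 × 18 × 1/32 = 2.31 from the mitigation fund, for a payoff of 20.31.

20.31 billion dollars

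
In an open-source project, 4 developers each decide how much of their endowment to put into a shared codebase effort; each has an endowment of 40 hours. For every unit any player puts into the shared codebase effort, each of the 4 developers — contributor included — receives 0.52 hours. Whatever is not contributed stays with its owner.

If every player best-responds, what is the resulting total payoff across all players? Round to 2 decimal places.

The private return per contributed unit is 0.52 < 1, so contributing 0 is dominant for every player. At the Nash equilibrium everyone keeps their 40, and the group total is 4 × 40 = 160.

160.00 hours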